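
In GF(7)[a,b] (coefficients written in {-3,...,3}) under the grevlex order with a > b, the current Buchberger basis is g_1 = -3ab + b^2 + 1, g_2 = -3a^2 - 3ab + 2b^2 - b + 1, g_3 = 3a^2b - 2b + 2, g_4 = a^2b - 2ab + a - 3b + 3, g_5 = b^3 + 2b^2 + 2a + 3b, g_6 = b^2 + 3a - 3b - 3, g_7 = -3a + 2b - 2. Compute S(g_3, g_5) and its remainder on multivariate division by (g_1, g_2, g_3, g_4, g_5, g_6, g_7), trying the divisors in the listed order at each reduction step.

S(g_3, g_5) = -2a^2b^2 - 2a^3 - 3a^2b - 3b^3 + 3b^2; remainder on division = -b - 3.

lcm(LM(g_3), LM(g_5)) = a^2b^3.
S = (lcm/LT(g_3))·g_3 − (lcm/LT(g_5))·g_5 = -2a^2b^2 - 2a^3 - 3a^2b - 3b^3 + 3b^2.
Reduce S modulo (g_1, g_2, g_3, g_4, g_5, g_6, g_7) in that order:
  leading term a^2b^2: subtract (3ab)·g_1 from -2a^2b^2 - 2a^3 - 3a^2b - 3b^3 + 3b^2 → -3ab^3 - 2a^3 - 3a^2b - 3b^3 - 3ab + 3b^2
  leading term ab^3: subtract (b^2)·g_1 from -3ab^3 - 2a^3 - 3a^2b - 3b^3 - 3ab + 3b^2 → -b^4 - 2a^3 - 3a^2b - 3b^3 - 3ab + 2b^2
  leading term b^4: subtract (-b)·g_5 from -b^4 - 2a^3 - 3a^2b - 3b^3 - 3ab + 2b^2 → -2a^3 - 3a^2b - b^3 - ab - 2b^2
  leading term a^3: subtract (3a)·g_2 from -2a^3 - 3a^2b - b^3 - ab - 2b^2 → -a^2b + ab^2 - b^3 + 2ab - 2b^2 - 3a
  leading term a^2b: subtract (-2a)·g_1 from -a^2b + ab^2 - b^3 + 2ab - 2b^2 - 3a → 3ab^2 - b^3 + 2ab - 2b^2 - a
  leading term ab^2: subtract (-b)·g_1 from 3ab^2 - b^3 + 2ab - 2b^2 - a → 2ab - 2b^2 - a + b
  leading term ab: subtract (-3)·g_1 from 2ab - 2b^2 - a + b → b^2 - a + b + 3
  leading term b^2: subtract (1)·g_6 from b^2 - a + b + 3 → 3a - 3b - 1
  leading term a: subtract (-1)·g_7 from 3a - 3b - 1 → -b - 3
  leading term b: no divisor's leading term divides it; move -b to the remainder.
  leading term 1: no divisor's leading term divides it; move -3 to the remainder.
The remainder -b - 3 is nonzero, so it would be added as the next basis element.
This is the inner loop of Buchberger's algorithm — each nonzero remainder becomes a new basis element.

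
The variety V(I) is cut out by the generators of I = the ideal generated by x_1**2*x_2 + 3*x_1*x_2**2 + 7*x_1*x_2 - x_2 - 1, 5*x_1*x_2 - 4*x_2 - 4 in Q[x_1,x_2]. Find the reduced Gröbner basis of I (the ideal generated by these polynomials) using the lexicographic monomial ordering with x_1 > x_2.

G = {x_1 + 3*x_2**2 + 191/20*x_2 + 131/20, x_2**3 + 191/60*x_2**2 + 49/20*x_2 + 4/15}

f_1 = x_1**2*x_2 + 3*x_1*x_2**2 + 7*x_1*x_2 - x_2 - 1, LT = x_1**2*x_2.
f_2 = 5*x_1*x_2 - 4*x_2 - 4, LT = x_1*x_2.

S(f_1,f_2): lcm = x_1**2*x_2. S = 3*x_1*x_2**2 + 39/5*x_1*x_2 + 4/5*x_1 - x_2 - 1.
  leading term x_1*x_2**2: subtract (3/5*x_2)·f_2 from 3*x_1*x_2**2 + 39/5*x_1*x_2 + 4/5*x_1 - x_2 - 1 → 39/5*x_1*x_2 + 4/5*x_1 + 12/5*x_2**2 + 7/5*x_2 - 1
  leading term x_1*x_2: subtract (39/25)·f_2 from 39/5*x_1*x_2 + 4/5*x_1 + 12/5*x_2**2 + 7/5*x_2 - 1 → 4/5*x_1 + 12/5*x_2**2 + 191/25*x_2 + 131/25
  leading term x_1: no divisor's leading term divides it; move 4/5*x_1 to the remainder.
  leading term x_2**2: no divisor's leading term divides it; move 12/5*x_2**2 to the remainder.
  leading term x_2: no divisor's leading term divides it; move 191/25*x_2 to the remainder.
  leading term 1: no divisor's leading term divides it; move 131/25 to the remainder.
  remainder 4/5*x_1 + 12/5*x_2**2 + 191/25*x_2 + 131/25 ≠ 0; add g_3 = 4/5*x_1 + 12/5*x_2**2 + 191/25*x_2 + 131/25 to the basis.

S(f_1,g_3): lcm = x_1**2*x_2. S = -3*x_1*x_2**3 - 131/20*x_1*x_2**2 + 9/20*x_1*x_2 - x_2 - 1.
  leading term x_1*x_2**3: subtract (-3/5*x_2**2)·f_2 from -3*x_1*x_2**3 - 131/20*x_1*x_2**2 + 9/20*x_1*x_2 - x_2 - 1 → -131/20*x_1*x_2**2 + 9/20*x_1*x_2 - 12/5*x_2**3 - 12/5*x_2**2 - x_2 - 1
  leading term x_1*x_2**2: subtract (-131/100*x_2)·f_2 from -131/20*x_1*x_2**2 + 9/20*x_1*x_2 - 12/5*x_2**3 - 12/5*x_2**2 - x_2 - 1 → 9/20*x_1*x_2 - 12/5*x_2**3 - 191/25*x_2**2 - 156/25*x_2 - 1
  leading term x_1*x_2: subtract (9/100)·f_2 from 9/20*x_1*x_2 - 12/5*x_2**3 - 191/25*x_2**2 - 156/25*x_2 - 1 → -12/5*x_2**3 - 191/25*x_2**2 - 147/25*x_2 - 16/25
  leading term x_2**3: no divisor's leading term divides it; move -12/5*x_2**3 to the remainder.
  leading term x_2**2: no divisor's leading term divides it; move -191/25*x_2**2 to the remainder.
  leading term x_2: no divisor's leading term divides it; move -147/25*x_2 to the remainder.
  leading term 1: no divisor's leading term divides it; move -16/25 to the remainder.
  remainder -12/5*x_2**3 - 191/25*x_2**2 - 147/25*x_2 - 16/25 ≠ 0; add g_4 = -12/5*x_2**3 - 191/25*x_2**2 - 147/25*x_2 - 16/25 to the basis.

S(f_2,g_3): lcm = x_1*x_2. S = -3*x_2**3 - 191/20*x_2**2 - 147/20*x_2 - 4/5.
  leading term x_2**3: subtract (5/4)·g_4 from -3*x_2**3 - 191/20*x_2**2 - 147/20*x_2 - 4/5 → 0
  remainder 0.

S(f_1,g_4): lcm = x_1**2*x_2**3. S = -191/60*x_1**2*x_2**2 - 49/20*x_1**2*x_2 - 4/15*x_1**2 + 3*x_1*x_2**4 + 7*x_1*x_2**3 - x_2**3 - x_2**2.
  leading term x_1**2*x_2**2: subtract (-191/60*x_2)·f_1 from -191/60*x_1**2*x_2**2 - 49/20*x_1**2*x_2 - 4/15*x_1**2 + 3*x_1*x_2**4 + 7*x_1*x_2**3 - x_2**3 - x_2**2 → -49/20*x_1**2*x_2 - 4/15*x_1**2 + 3*x_1*x_2**4 + 331/20*x_1*x_2**3 + 1337/60*x_1*x_2**2 - x_2**3 - 251/60*x_2**2 - 191/60*x_2
  leading term x_1**2*x_2: subtract (-49/20)·f_1 from -49/20*x_1**2*x_2 - 4/15*x_1**2 + 3*x_1*x_2**4 + 331/20*x_1*x_2**3 + 1337/60*x_1*x_2**2 - x_2**3 - 251/60*x_2**2 - 191/60*x_2 → -4/15*x_1**2 + 3*x_1*x_2**4 + 331/20*x_1*x_2**3 + 889/30*x_1*x_2**2 + 343/20*x_1*x_2 - x_2**3 - 251/60*x_2**2 - 169/30*x_2 - 49/20
  leading term x_1**2: subtract (-1/3*x_1)·g_3 from -4/15*x_1**2 + 3*x_1*x_2**4 + 331/20*x_1*x_2**3 + 889/30*x_1*x_2**2 + 343/20*x_1*x_2 - x_2**3 - 251/60*x_2**2 - 169/30*x_2 - 49/20 → 3*x_1*x_2**4 + 331/20*x_1*x_2**3 + 913/30*x_1*x_2**2 + 5909/300*x_1*x_2 + 131/75*x_1 - x_2**3 - 251/60*x_2**2 - 169/30*x_2 - 49/20
  leading term x_1*x_2**4: subtract (3/5*x_2**3)·f_2 from 3*x_1*x_2**4 + 331/20*x_1*x_2**3 + 913/30*x_1*x_2**2 + 5909/300*x_1*x_2 + 131/75*x_1 - x_2**3 - 251/60*x_2**2 - 169/30*x_2 - 49/20 → 331/20*x_1*x_2**3 + 913/30*x_1*x_2**2 + 5909/300*x_1*x_2 + 131/75*x_1 + 12/5*x_2**4 + 7/5*x_2**3 - 251/60*x_2**2 - 169/30*x_2 - 49/20
  leading term x_1*x_2**3: subtract (331/100*x_2**2)·f_2 from 331/20*x_1*x_2**3 + 913/30*x_1*x_2**2 + 5909/300*x_1*x_2 + 131/75*x_1 + 12/5*x_2**4 + 7/5*x_2**3 - 251/60*x_2**2 - 169/30*x_2 - 49/20 → 913/30*x_1*x_2**2 + 5909/300*x_1*x_2 + 131/75*x_1 + 12/5*x_2**4 + 366/25*x_2**3 + 2717/300*x_2**2 - 169/30*x_2 - 49/20
  leading term x_1*x_2**2: subtract (913/150*x_2)·f_2 from 913/30*x_1*x_2**2 + 5909/300*x_1*x_2 + 131/75*x_1 + 12/5*x_2**4 + 366/25*x_2**3 + 2717/300*x_2**2 - 169/30*x_2 - 49/20 → 5909/300*x_1*x_2 + 131/75*x_1 + 12/5*x_2**4 + 366/25*x_2**3 + 10021/300*x_2**2 + 2807/150*x_2 - 49/20
  leading term x_1*x_2: subtract (5909/1500)·f_2 from 5909/300*x_1*x_2 + 131/75*x_1 + 12/5*x_2**4 + 366/25*x_2**3 + 10021/300*x_2**2 + 2807/150*x_2 - 49/20 → 131/75*x_1 + 12/5*x_2**4 + 366/25*x_2**3 + 10021/300*x_2**2 + 25853/750*x_2 + 19961/1500
  leading term x_1: subtract (131/60)·g_3 from 131/75*x_1 + 12/5*x_2**4 + 366/25*x_2**3 + 10021/300*x_2**2 + 25853/750*x_2 + 19961/1500 → 12/5*x_2**4 + 366/25*x_2**3 + 8449/300*x_2**2 + 1779/100*x_2 + 28/15
  leading term x_2**4: subtract (-x_2)·g_4 from 12/5*x_2**4 + 366/25*x_2**3 + 8449/300*x_2**2 + 1779/100*x_2 + 28/15 → 7*x_2**3 + 1337/60*x_2**2 + 343/20*x_2 + 28/15
  leading term x_2**3: subtract (-35/12)·g_4 from 7*x_2**3 + 1337/60*x_2**2 + 343/20*x_2 + 28/15 → 0
  remainder 0.

S(f_2,g_4): lcm = x_1*x_2**3. S = -191/60*x_1*x_2**2 - 49/20*x_1*x_2 - 4/15*x_1 - 4/5*x_2**3 - 4/5*x_2**2.
  leading term x_1*x_2**2: subtract (-191/300*x_2)·f_2 from -191/60*x_1*x_2**2 - 49/20*x_1*x_2 - 4/15*x_1 - 4/5*x_2**3 - 4/5*x_2**2 → -49/20*x_1*x_2 - 4/15*x_1 - 4/5*x_2**3 - 251/75*x_2**2 - 191/75*x_2
  leading term x_1*x_2: subtract (-49/100)·f_2 from -49/20*x_1*x_2 - 4/15*x_1 - 4/5*x_2**3 - 251/75*x_2**2 - 191/75*x_2 → -4/15*x_1 - 4/5*x_2**3 - 251/75*x_2**2 - 338/75*x_2 - 49/25
  leading term x_1: subtract (-1/3)·g_3 from -4/15*x_1 - 4/5*x_2**3 - 251/75*x_2**2 - 338/75*x_2 - 49/25 → -4/5*x_2**3 - 191/75*x_2**2 - 49/25*x_2 - 16/75
  leading term x_2**3: subtract (1/3)·g_4 from -4/5*x_2**3 - 191/75*x_2**2 - 49/25*x_2 - 16/75 → 0
  remainder 0.

S(g_3,g_4): leading monomials are coprime, so the S-polynomial reduces to 0 (Buchberger's first criterion).
Every S-polynomial of the final basis reduces to 0, so we have a Gröbner basis.
Inter-reduce: drop elements whose leading term is divisible by another's, tail-reduce, and make monic.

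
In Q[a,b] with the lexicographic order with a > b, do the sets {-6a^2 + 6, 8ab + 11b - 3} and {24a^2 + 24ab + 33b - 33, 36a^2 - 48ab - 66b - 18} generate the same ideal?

For a fixed monomial order, each ideal has a unique reduced Gröbner basis; comparing bases decides equality.
Buchberger on the first generating set:
f_1 = -6a^2 + 6, LT = a^2.
f_2 = 8ab + 11b - 3, LT = ab.

S(f_1,f_2): lcm = a^2b. S = -11/8ab + 3/8a - b.
  leading term ab: subtract (-11/64)·f_2 from -11/8ab + 3/8a - b → 3/8a + 57/64b - 33/64
  leading term a: no divisor's leading term divides it; move 3/8a to the remainder.
  leading term b: no divisor's leading term divides it; move 57/64b to the remainder.
  leading term 1: no divisor's leading term divides it; move -33/64 to the remainder.
  remainder 3/8a + 57/64b - 33/64 ≠ 0; add g_3 = 3/8a + 57/64b - 33/64 to the basis.

S(f_2,g_3): lcm = ab. S = -19/8b^2 + 11/4b - 3/8.
  leading term b^2: no divisor's leading term divides it; move -19/8b^2 to the remainder.
  leading term b: no divisor's leading term divides it; move 11/4b to the remainder.
  leading term 1: no divisor's leading term divides it; move -3/8 to the remainder.
  remainder -19/8b^2 + 11/4b - 3/8 ≠ 0; add g_4 = -19/8b^2 + 11/4b - 3/8 to the basis.

The other S-polynomials (S(f_1,g_3), S(f_1,g_4), S(f_2,g_4), S(g_3,g_4)) all reduce to 0 modulo the current basis, so we have a Gröbner basis.
Inter-reduce: drop elements whose leading term is divisible by another's, tail-reduce, and make monic.
Reduced Gröbner basis: {a + 19/8b - 11/8, b^2 - 22/19b + 3/19}.

Buchberger on the second generating set:
h_1 = 24a^2 + 24ab + 33b - 33, LT = a^2.
h_2 = 36a^2 - 48ab - 66b - 18, LT = a^2.

S(h_1,h_2): lcm = a^2. S = 7/3ab + 77/24b - 7/8.
  leading term ab: no divisor's leading term divides it; move 7/3ab to the remainder.
  leading term b: no divisor's leading term divides it; move 77/24b to the remainder.
  leading term 1: no divisor's leading term divides it; move -7/8 to the remainder.
  remainder 7/3ab + 77/24b - 7/8 ≠ 0; add k_3 = 7/3ab + 77/24b - 7/8 to the basis.

S(h_1,k_3): lcm = a^2b. S = ab^2 - 11/8ab + 3/8a + 11/8b^2 - 11/8b.
  leading term ab^2: subtract (3/7b)·k_3 from ab^2 - 11/8ab + 3/8a + 11/8b^2 - 11/8b → -11/8ab + 3/8a - b
  leading term ab: subtract (-33/56)·k_3 from -11/8ab + 3/8a - b → 3/8a + 57/64b - 33/64
  leading term a: no divisor's leading term divides it; move 3/8a to the remainder.
  leading term b: no divisor's leading term divides it; move 57/64b to the remainder.
  leading term 1: no divisor's leading term divides it; move -33/64 to the remainder.
  remainder 3/8a + 57/64b - 33/64 ≠ 0; add k_4 = 3/8a + 57/64b - 33/64 to the basis.

S(k_3,k_4): lcm = ab. S = -19/8b^2 + 11/4b - 3/8.
  leading term b^2: no divisor's leading term divides it; move -19/8b^2 to the remainder.
  leading term b: no divisor's leading term divides it; move 11/4b to the remainder.
  leading term 1: no divisor's leading term divides it; move -3/8 to the remainder.
  remainder -19/8b^2 + 11/4b - 3/8 ≠ 0; add k_5 = -19/8b^2 + 11/4b - 3/8 to the basis.

The other S-polynomials (S(h_2,k_3), S(h_1,k_4), S(h_2,k_4), S(h_1,k_5), S(h_2,k_5), S(k_3,k_5), S(k_4,k_5)) all reduce to 0 modulo the current basis, so we have a Gröbner basis.
Inter-reduce: drop elements whose leading term is divisible by another's, tail-reduce, and make monic.
Reduced Gröbner basis: {a + 19/8b - 11/8, b^2 - 22/19b + 3/19}.

These coincide, so the ideals are equal.

Yes, the ideals are equal.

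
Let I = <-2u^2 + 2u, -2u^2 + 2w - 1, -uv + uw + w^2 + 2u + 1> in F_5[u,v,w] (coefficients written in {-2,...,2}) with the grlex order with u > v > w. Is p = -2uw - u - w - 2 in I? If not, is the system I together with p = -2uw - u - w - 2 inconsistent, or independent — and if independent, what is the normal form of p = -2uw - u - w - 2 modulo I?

-2uw - u - w - 2 lies in I (it reduces to 0).

First compute the reduced Gröbner basis of I by Buchberger's algorithm.
f_1 = -2u^2 + 2u, LT = u^2.
f_2 = -2u^2 + 2w - 1, LT = u^2.
f_3 = -uv + uw + w^2 + 2u + 1, LT = uv.

S(f_1,f_2): lcm = u^2. S = -u + w + 2.
  leading term u: no divisor's leading term divides it; move -u to the remainder.
  leading term w: no divisor's leading term divides it; move w to the remainder.
  leading term 1: no divisor's leading term divides it; move 2 to the remainder.
  remainder -u + w + 2 ≠ 0; add h_4 = -u + w + 2 to the basis.

S(f_1,f_3): lcm = u^2v. S = u^2w + uw^2 + 2u^2 - uv + u.
  leading term u^2w: subtract (2w)·f_1 from u^2w + uw^2 + 2u^2 - uv + u → uw^2 + 2u^2 - uv + uw + u
  leading term uw^2: subtract (-w^2)·h_4 from uw^2 + 2u^2 - uv + uw + u → w^3 + 2u^2 - uv + uw + 2w^2 + u
  leading term w^3: no divisor's leading term divides it; move w^3 to the remainder.
  leading term u^2: subtract (-1)·f_1 from 2u^2 - uv + uw + 2w^2 + u → -uv + uw + 2w^2 - 2u
  leading term uv: subtract (1)·f_3 from -uv + uw + 2w^2 - 2u → w^2 + u - 1
  leading term w^2: no divisor's leading term divides it; move w^2 to the remainder.
  leading term u: subtract (-1)·h_4 from u - 1 → w + 1
  leading term w: no divisor's leading term divides it; move w to the remainder.
  leading term 1: no divisor's leading term divides it; move 1 to the remainder.
  remainder w^3 + w^2 + w + 1 ≠ 0; add h_5 = w^3 + w^2 + w + 1 to the basis.

S(f_2,f_3): lcm = u^2v. S = u^2w + uw^2 + 2u^2 - vw + u - 2v.
  leading term u^2w: subtract (2w)·f_1 from u^2w + uw^2 + 2u^2 - vw + u - 2v → uw^2 + 2u^2 + uw - vw + u - 2v
  leading term uw^2: subtract (-w^2)·h_4 from uw^2 + 2u^2 + uw - vw + u - 2v → w^3 + 2u^2 + uw - vw + 2w^2 + u - 2v
  leading term w^3: subtract (1)·h_5 from w^3 + 2u^2 + uw - vw + 2w^2 + u - 2v → 2u^2 + uw - vw + w^2 + u - 2v - w - 1
  leading term u^2: subtract (-1)·f_1 from 2u^2 + uw - vw + w^2 + u - 2v - w - 1 → uw - vw + w^2 - 2u - 2v - w - 1
  leading term uw: subtract (-w)·h_4 from uw - vw + w^2 - 2u - 2v - w - 1 → -vw + 2w^2 - 2u - 2v + w - 1
  leading term vw: no divisor's leading term divides it; move -vw to the remainder.
  leading term w^2: no divisor's leading term divides it; move 2w^2 to the remainder.
  leading term u: subtract (2)·h_4 from -2u - 2v + w - 1 → -2v - w
  leading term v: no divisor's leading term divides it; move -2v to the remainder.
  leading term w: no divisor's leading term divides it; move -w to the remainder.
  remainder -vw + 2w^2 - 2v - w ≠ 0; add h_6 = -vw + 2w^2 - 2v - w to the basis.

S(f_1,h_4): lcm = u^2. S = uw + u.
  leading term uw: subtract (-w)·h_4 from uw + u → w^2 + u + 2w
  leading term w^2: no divisor's leading term divides it; move w^2 to the remainder.
  leading term u: subtract (-1)·h_4 from u + 2w → -2w + 2
  leading term w: no divisor's leading term divides it; move -2w to the remainder.
  leading term 1: no divisor's leading term divides it; move 2 to the remainder.
  remainder w^2 - 2w + 2 ≠ 0; add h_7 = w^2 - 2w + 2 to the basis.

S(f_2,h_4): lcm = u^2. S = uw + 2u - w - 2.
  leading term uw: subtract (-w)·h_4 from uw + 2u - w - 2 → w^2 + 2u + w - 2
  leading term w^2: subtract (1)·h_7 from w^2 + 2u + w - 2 → 2u - 2w + 1
  leading term u: subtract (-2)·h_4 from 2u - 2w + 1 → 0
  remainder 0.

S(f_3,h_4): lcm = uv. S = -uw + vw - w^2 - 2u + 2v - 1.
  leading term uw: subtract (w)·h_4 from -uw + vw - w^2 - 2u + 2v - 1 → vw - 2w^2 - 2u + 2v - 2w - 1
  leading term vw: subtract (-1)·h_6 from vw - 2w^2 - 2u + 2v - 2w - 1 → -2u + 2w - 1
  leading term u: subtract (2)·h_4 from -2u + 2w - 1 → 0
  remainder 0.

S(f_1,h_5): leading monomials are coprime, so the S-polynomial reduces to 0 (Buchberger's first criterion).
S(f_2,h_5): leading monomials are coprime, so the S-polynomial reduces to 0 (Buchberger's first criterion).
S(f_3,h_5): leading monomials are coprime, so the S-polynomial reduces to 0 (Buchberger's first criterion).
S(h_4,h_5): leading monomials are coprime, so the S-polynomial reduces to 0 (Buchberger's first criterion).
S(f_1,h_6): leading monomials are coprime, so the S-polynomial reduces to 0 (Buchberger's first criterion).
S(f_2,h_6): leading monomials are coprime, so the S-polynomial reduces to 0 (Buchberger's first criterion).
S(f_3,h_6): lcm = uvw. S = uw^2 - w^3 - 2uv + 2uw - w.
  leading term uw^2: subtract (-w^2)·h_4 from uw^2 - w^3 - 2uv + 2uw - w → -2uv + 2uw + 2w^2 - w
  leading term uv: subtract (2)·f_3 from -2uv + 2uw + 2w^2 - w → u - w - 2
  leading term u: subtract (-1)·h_4 from u - w - 2 → 0
  remainder 0.

S(h_4,h_6): leading monomials are coprime, so the S-polynomial reduces to 0 (Buchberger's first criterion).
S(h_5,h_6): lcm = vw^3. S = 2w^4 - vw^2 - w^3 + vw + v.
  leading term w^4: subtract (2w)·h_5 from 2w^4 - vw^2 - w^3 + vw + v → -vw^2 + 2w^3 + vw - 2w^2 + v - 2w
  leading term vw^2: subtract (w)·h_6 from -vw^2 + 2w^3 + vw - 2w^2 + v - 2w → -2vw - w^2 + v - 2w
  leading term vw: subtract (2)·h_6 from -2vw - w^2 + v - 2w → 0
  remainder 0.

S(f_1,h_7): leading monomials are coprime, so the S-polynomial reduces to 0 (Buchberger's first criterion).
S(f_2,h_7): leading monomials are coprime, so the S-polynomial reduces to 0 (Buchberger's first criterion).
S(f_3,h_7): leading monomials are coprime, so the S-polynomial reduces to 0 (Buchberger's first criterion).
S(h_4,h_7): leading monomials are coprime, so the S-polynomial reduces to 0 (Buchberger's first criterion).
S(h_5,h_7): lcm = w^3. S = -2w^2 - w + 1.
  leading term w^2: subtract (-2)·h_7 from -2w^2 - w + 1 → 0
  remainder 0.

S(h_6,h_7): lcm = vw^2. S = -2w^3 - vw + w^2 - 2v.
  leading term w^3: subtract (-2)·h_5 from -2w^3 - vw + w^2 - 2v → -vw - 2w^2 - 2v + 2w + 2
  leading term vw: subtract (1)·h_6 from -vw - 2w^2 - 2v + 2w + 2 → w^2 - 2w + 2
  leading term w^2: subtract (1)·h_7 from w^2 - 2w + 2 → 0
  remainder 0.

Every S-polynomial of the final basis reduces to 0, so we have a Gröbner basis.
Inter-reduce: drop elements whose leading term is divisible by another's, tail-reduce, and make monic.
Reduced Gröbner basis: {vw + 2v + 2w - 1, w^2 - 2w + 2, u - w - 2}.
Label its elements g_1 = vw + 2v + 2w - 1, g_2 = w^2 - 2w + 2, g_3 = u - w - 2.

Reduce p = -2uw - u - w - 2 modulo G:
  leading term uw: subtract (-2w)·g_3 from -2uw - u - w - 2 → -2w^2 - u - 2
  leading term w^2: subtract (-2)·g_2 from -2w^2 - u - 2 → -u + w + 2
  leading term u: subtract (-1)·g_3 from -u + w + 2 → 0
  normal form = 0.
Since the normal form is 0, p ∈ I.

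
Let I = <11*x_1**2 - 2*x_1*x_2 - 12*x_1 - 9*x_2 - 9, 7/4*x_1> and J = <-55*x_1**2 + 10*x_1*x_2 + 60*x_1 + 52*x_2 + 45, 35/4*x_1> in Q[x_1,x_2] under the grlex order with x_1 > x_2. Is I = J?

Since reduced Gröbner bases are canonical representatives of ideals under a given ordering, it suffices to compute and compare them.
Buchberger on the first generating set:
f_1 = 11*x_1**2 - 2*x_1*x_2 - 12*x_1 - 9*x_2 - 9, LT = x_1**2.
f_2 = 7/4*x_1, LT = x_1.

S(f_1,f_2): lcm = x_1**2. S = -2/11*x_1*x_2 - 12/11*x_1 - 9/11*x_2 - 9/11.
  leading term x_1*x_2: subtract (-8/77*x_2)·f_2 from -2/11*x_1*x_2 - 12/11*x_1 - 9/11*x_2 - 9/11 → -12/11*x_1 - 9/11*x_2 - 9/11
  leading term x_1: subtract (-48/77)·f_2 from -12/11*x_1 - 9/11*x_2 - 9/11 → -9/11*x_2 - 9/11
  leading term x_2: no divisor's leading term divides it; move -9/11*x_2 to the remainder.
  leading term 1: no divisor's leading term divides it; move -9/11 to the remainder.
  remainder -9/11*x_2 - 9/11 ≠ 0; add g_3 = -9/11*x_2 - 9/11 to the basis.

The other S-polynomials (S(f_1,g_3), S(f_2,g_3)) all reduce to 0 modulo the current basis, so we have a Gröbner basis.
Inter-reduce: drop elements whose leading term is divisible by another's, tail-reduce, and make monic.
Reduced Gröbner basis: {x_1, x_2 + 1}.

Buchberger on the second generating set:
h_1 = -55*x_1**2 + 10*x_1*x_2 + 60*x_1 + 52*x_2 + 45, LT = x_1**2.
h_2 = 35/4*x_1, LT = x_1.

S(h_1,h_2): lcm = x_1**2. S = -2/11*x_1*x_2 - 12/11*x_1 - 52/55*x_2 - 9/11.
  leading term x_1*x_2: subtract (-8/385*x_2)·h_2 from -2/11*x_1*x_2 - 12/11*x_1 - 52/55*x_2 - 9/11 → -12/11*x_1 - 52/55*x_2 - 9/11
  leading term x_1: subtract (-48/385)·h_2 from -12/11*x_1 - 52/55*x_2 - 9/11 → -52/55*x_2 - 9/11
  leading term x_2: no divisor's leading term divides it; move -52/55*x_2 to the remainder.
  leading term 1: no divisor's leading term divides it; move -9/11 to the remainder.
  remainder -52/55*x_2 - 9/11 ≠ 0; add k_3 = -52/55*x_2 - 9/11 to the basis.

The other S-polynomials (S(h_1,k_3), S(h_2,k_3)) all reduce to 0 modulo the current basis, so we have a Gröbner basis.
Inter-reduce: drop elements whose leading term is divisible by another's, tail-reduce, and make monic.
Reduced Gröbner basis: {x_1, x_2 + 45/52}.

These differ, so the ideals are not equal.

No, the ideals differ.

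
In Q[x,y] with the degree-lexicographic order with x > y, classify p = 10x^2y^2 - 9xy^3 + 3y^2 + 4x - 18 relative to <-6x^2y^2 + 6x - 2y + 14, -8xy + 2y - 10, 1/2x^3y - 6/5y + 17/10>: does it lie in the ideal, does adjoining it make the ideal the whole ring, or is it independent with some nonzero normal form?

10x^2y^2 - 9xy^3 + 3y^2 + 4x - 18 lies in I (it reduces to 0).

First compute the reduced Gröbner basis of I by Buchberger's algorithm.
f_1 = -6x^2y^2 + 6x - 2y + 14, LT = x^2y^2.
f_2 = -8xy + 2y - 10, LT = xy.
f_3 = 1/2x^3y - 6/5y + 17/10, LT = x^3y.

S(f_1,f_2): lcm = x^2y^2. S = 1/4xy^2 - 5/4xy - x + 1/3y - 7/3.
  leading term xy^2: subtract (-1/32y)·f_2 from 1/4xy^2 - 5/4xy - x + 1/3y - 7/3 → -5/4xy + 1/16y^2 - x + 1/48y - 7/3
  leading term xy: subtract (5/32)·f_2 from -5/4xy + 1/16y^2 - x + 1/48y - 7/3 → 1/16y^2 - x - 7/24y - 37/48
  leading term y^2: no divisor's leading term divides it; move 1/16y^2 to the remainder.
  leading term x: no divisor's leading term divides it; move -x to the remainder.
  leading term y: no divisor's leading term divides it; move -7/24y to the remainder.
  leading term 1: no divisor's leading term divides it; move -37/48 to the remainder.
  remainder 1/16y^2 - x - 7/24y - 37/48 ≠ 0; add h_4 = 1/16y^2 - x - 7/24y - 37/48 to the basis.

S(f_1,f_3): lcm = x^3y^2. S = -x^2 + 1/3xy + 12/5y^2 - 7/3x - 17/5y.
  leading term x^2: no divisor's leading term divides it; move -x^2 to the remainder.
  leading term xy: subtract (-1/24)·f_2 from 1/3xy + 12/5y^2 - 7/3x - 17/5y → 12/5y^2 - 7/3x - 199/60y - 5/12
  leading term y^2: subtract (192/5)·h_4 from 12/5y^2 - 7/3x - 199/60y - 5/12 → 541/15x + 473/60y + 1751/60
  leading term x: no divisor's leading term divides it; move 541/15x to the remainder.
  leading term y: no divisor's leading term divides it; move 473/60y to the remainder.
  leading term 1: no divisor's leading term divides it; move 1751/60 to the remainder.
  remainder -x^2 + 541/15x + 473/60y + 1751/60 ≠ 0; add h_5 = -x^2 + 541/15x + 473/60y + 1751/60 to the basis.

S(f_2,f_3): lcm = x^3y. S = -1/4x^2y + 5/4x^2 + 12/5y - 17/5.
  leading term x^2y: subtract (1/32x)·f_2 from -1/4x^2y + 5/4x^2 + 12/5y - 17/5 → 5/4x^2 - 1/16xy + 5/16x + 12/5y - 17/5
  leading term x^2: subtract (-5/4)·h_5 from 5/4x^2 - 1/16xy + 5/16x + 12/5y - 17/5 → -1/16xy + 2179/48x + 2941/240y + 7939/240
  leading term xy: subtract (1/128)·f_2 from -1/16xy + 2179/48x + 2941/240y + 7939/240 → 2179/48x + 11749/960y + 31831/960
  leading term x: no divisor's leading term divides it; move 2179/48x to the remainder.
  leading term y: no divisor's leading term divides it; move 11749/960y to the remainder.
  leading term 1: no divisor's leading term divides it; move 31831/960 to the remainder.
  remainder 2179/48x + 11749/960y + 31831/960 ≠ 0; add h_6 = 2179/48x + 11749/960y + 31831/960 to the basis.

S(f_1,h_4): lcm = x^2y^2. S = 16x^3 + 14/3x^2y + 37/3x^2 - x + 1/3y - 7/3.
  leading term x^3: subtract (-16x)·h_5 from 16x^3 + 14/3x^2y + 37/3x^2 - x + 1/3y - 7/3 → 14/3x^2y + 2947/5x^2 + 1892/15xy + 6989/15x + 1/3y - 7/3
  leading term x^2y: subtract (-7/12x)·f_2 from 14/3x^2y + 2947/5x^2 + 1892/15xy + 6989/15x + 1/3y - 7/3 → 2947/5x^2 + 1273/10xy + 4601/10x + 1/3y - 7/3
  leading term x^2: subtract (-2947/5)·h_5 from 2947/5x^2 + 1273/10xy + 4601/10x + 1/3y - 7/3 → 1273/10xy + 3257669/150x + 464677/100y + 5159497/300
  leading term xy: subtract (-1273/80)·f_2 from 1273/10xy + 3257669/150x + 464677/100y + 5159497/300 → 3257669/150x + 935719/200y + 10223519/600
  leading term x: subtract (26061352/54475)·h_6 from 3257669/150x + 935719/200y + 10223519/600 → -3845188783/3268500y + 3845188783/3268500
  leading term y: no divisor's leading term divides it; move -3845188783/3268500y to the remainder.
  leading term 1: no divisor's leading term divides it; move 3845188783/3268500 to the remainder.
  remainder -3845188783/3268500y + 3845188783/3268500 ≠ 0; add h_7 = -3845188783/3268500y + 3845188783/3268500 to the basis.

The other S-polynomials (S(f_2,h_4), S(f_3,h_4), S(f_1,h_5), S(f_2,h_5), S(f_3,h_5), S(h_4,h_5), S(f_1,h_6), S(f_2,h_6), S(f_3,h_6), S(h_4,h_6), S(h_5,h_6), S(f_1,h_7), S(f_2,h_7), S(f_3,h_7), S(h_4,h_7), S(h_5,h_7), S(h_6,h_7)) all reduce to 0 modulo the current basis, so we have a Gröbner basis.
Inter-reduce: drop elements whose leading term is divisible by another's, tail-reduce, and make monic.
Reduced Gröbner basis: {x + 1, y - 1}.
Label its elements g_1 = x + 1, g_2 = y - 1.

Reduce p = 10x^2y^2 - 9xy^3 + 3y^2 + 4x - 18 modulo G:
  leading term x^2y^2: subtract (10xy^2)·g_1 from 10x^2y^2 - 9xy^3 + 3y^2 + 4x - 18 → -9xy^3 - 10xy^2 + 3y^2 + 4x - 18
  leading term xy^3: subtract (-9y^3)·g_1 from -9xy^3 - 10xy^2 + 3y^2 + 4x - 18 → -10xy^2 + 9y^3 + 3y^2 + 4x - 18
  leading term xy^2: subtract (-10y^2)·g_1 from -10xy^2 + 9y^3 + 3y^2 + 4x - 18 → 9y^3 + 13y^2 + 4x - 18
  leading term y^3: subtract (9y^2)·g_2 from 9y^3 + 13y^2 + 4x - 18 → 22y^2 + 4x - 18
  leading term y^2: subtract (22y)·g_2 from 22y^2 + 4x - 18 → 4x + 22y - 18
  leading term x: subtract (4)·g_1 from 4x + 22y - 18 → 22y - 22
  leading term y: subtract (22)·g_2 from 22y - 22 → 0
  normal form = 0.
Since the normal form is 0, p ∈ I.

The remainder on division by a Gröbner basis is unique — it is the normal form.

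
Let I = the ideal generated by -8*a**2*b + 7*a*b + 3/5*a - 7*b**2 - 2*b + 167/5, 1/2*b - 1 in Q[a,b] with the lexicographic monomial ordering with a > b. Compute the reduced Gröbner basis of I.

f_1 = -8*a**2*b + 7*a*b + 3/5*a - 7*b**2 - 2*b + 167/5, LT = a**2*b.
f_2 = 1/2*b - 1, LT = b.

S(f_1,f_2): lcm = a**2*b. S = 2*a**2 - 7/8*a*b - 3/40*a + 7/8*b**2 + 1/4*b - 167/40.
  leading term a**2: no divisor's leading term divides it; move 2*a**2 to the remainder.
  leading term a*b: subtract (-7/4*a)·f_2 from -7/8*a*b - 3/40*a + 7/8*b**2 + 1/4*b - 167/40 → -73/40*a + 7/8*b**2 + 1/4*b - 167/40
  leading term a: no divisor's leading term divides it; move -73/40*a to the remainder.
  leading term b**2: subtract (7/4*b)·f_2 from 7/8*b**2 + 1/4*b - 167/40 → 2*b - 167/40
  leading term b: subtract (4)·f_2 from 2*b - 167/40 → -7/40
  leading term 1: no divisor's leading term divides it; move -7/40 to the remainder.
  remainder 2*a**2 - 73/40*a - 7/40 ≠ 0; add g_3 = 2*a**2 - 73/40*a - 7/40 to the basis.

The other S-polynomials (S(f_1,g_3), S(f_2,g_3)) all reduce to 0 modulo the current basis, so we have a Gröbner basis.
Inter-reduce: drop elements whose leading term is divisible by another's, tail-reduce, and make monic.

G = {a**2 - 73/80*a - 7/80, b - 2}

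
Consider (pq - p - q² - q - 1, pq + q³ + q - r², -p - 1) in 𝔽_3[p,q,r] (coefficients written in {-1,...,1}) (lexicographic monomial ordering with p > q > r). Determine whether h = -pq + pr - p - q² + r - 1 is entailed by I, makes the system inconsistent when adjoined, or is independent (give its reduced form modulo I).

First compute the reduced Gröbner basis of I by Buchberger's algorithm.
f_1 = pq - p - q² - q - 1, LT = pq.
f_2 = pq + q³ + q - r², LT = pq.
f_3 = -p - 1, LT = p.

S(f_1,f_2): lcm = pq. S = -p - q³ - q² + q + r² - 1.
  reduce S modulo (f_1, f_2, f_3):
  remainder -q³ - q² + q + r² ≠ 0; add k_4 = -q³ - q² + q + r² to the basis.

S(f_1,f_3): lcm = pq. S = -p - q² + q - 1.
  reduce S modulo (f_1, f_2, f_3, k_4):
  remainder -q² + q ≠ 0; add k_5 = -q² + q to the basis.

S(f_1,k_4): lcm = pq³. S = pq² + pq + pr² - q⁴ - q³ - q².
  reduce S modulo (f_1, f_2, f_3, k_4, k_5):
  remainder -qr² + q ≠ 0; add k_6 = -qr² + q to the basis.

S(f_2,k_4): lcm = pq³. S = -pq² + pq + pr² + q⁵ + q³ - q²r².
  reduce S modulo (f_1, f_2, f_3, k_4, k_5, k_6):
  remainder -q + r² ≠ 0; add k_7 = -q + r² to the basis.

S(k_4,k_6): lcm = q³r². S = q³ + q²r² - qr² - r⁴.
  reduce S modulo (f_1, f_2, f_3, k_4, k_5, k_6, k_7):
  remainder -r⁴ + r² ≠ 0; add k_8 = -r⁴ + r² to the basis.

The other S-polynomials (S(f_2,f_3), S(f_3,k_4), S(f_1,k_5), S(f_2,k_5), S(f_3,k_5), S(k_4,k_5), S(f_1,k_6), S(f_2,k_6), S(f_3,k_6), S(k_5,k_6), S(f_1,k_7), S(f_2,k_7), S(f_3,k_7), S(k_4,k_7), S(k_5,k_7), S(k_6,k_7), S(f_1,k_8), S(f_2,k_8), S(f_3,k_8), S(k_4,k_8), S(k_5,k_8), S(k_6,k_8), S(k_7,k_8)) all reduce to 0 modulo the current basis, so we have a Gröbner basis.
Inter-reduce: drop elements whose leading term is divisible by another's, tail-reduce, and make monic.
Reduced Gröbner basis: {p + 1, q - r², r⁴ - r²}.
Label its elements g_1 = p + 1, g_2 = q - r², g_3 = r⁴ - r².

Reduce h = -pq + pr - p - q² + r - 1 modulo G:
  leading term pq: subtract (-q)·g_1 from -pq + pr - p - q² + r - 1 → pr - p - q² + q + r - 1
  leading term pr: subtract (r)·g_1 from pr - p - q² + q + r - 1 → -p - q² + q - 1
  leading term p: subtract (-1)·g_1 from -p - q² + q - 1 → -q² + q
  leading term q²: subtract (-q)·g_2 from -q² + q → -qr² + q
  leading term qr²: subtract (-r²)·g_2 from -qr² + q → q - r⁴
  leading term q: subtract (1)·g_2 from q - r⁴ → -r⁴ + r²
  leading term r⁴: subtract (-1)·g_3 from -r⁴ + r² → 0
  normal form = 0.
Since the normal form is 0, h ∈ I.

-pq + pr - p - q² + r - 1 lies in I (it reduces to 0).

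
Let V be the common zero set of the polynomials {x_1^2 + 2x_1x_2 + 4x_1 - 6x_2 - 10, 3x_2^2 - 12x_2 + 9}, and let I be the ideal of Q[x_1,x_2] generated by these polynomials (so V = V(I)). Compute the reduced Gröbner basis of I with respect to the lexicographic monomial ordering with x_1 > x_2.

This is the nonlinear analogue of row-reducing a linear system.

f_1 = x_1^2 + 2x_1x_2 + 4x_1 - 6x_2 - 10, LT = x_1^2.
f_2 = 3x_2^2 - 12x_2 + 9, LT = x_2^2.

The S-polynomials (S(f_1,f_2)) all reduce to 0 modulo the current basis, so we have a Gröbner basis.

G = {x_1^2 + 2x_1x_2 + 4x_1 - 6x_2 - 10, x_2^2 - 4x_2 + 3}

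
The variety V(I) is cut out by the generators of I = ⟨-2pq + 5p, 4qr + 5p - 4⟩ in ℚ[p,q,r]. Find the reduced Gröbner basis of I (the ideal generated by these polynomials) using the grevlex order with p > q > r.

The reduced Gröbner basis is the canonical form of the ideal for this ordering.

f_1 = -2pq + 5p, LT = pq.
f_2 = 4qr + 5p - 4, LT = qr.

S(f_1,f_2): lcm = pqr. S = -5/4p² - 5/2pr + p.
  reduce S modulo (f_1, f_2):
  remainder -5/4p² - 5/2pr + p ≠ 0; add g_3 = -5/4p² - 5/2pr + p to the basis.

The other S-polynomials (S(f_1,g_3), S(f_2,g_3)) all reduce to 0 modulo the current basis, so we have a Gröbner basis.

G = {p² + 2pr - ⅘p, pq - 5/2p, qr + 5/4p - 1}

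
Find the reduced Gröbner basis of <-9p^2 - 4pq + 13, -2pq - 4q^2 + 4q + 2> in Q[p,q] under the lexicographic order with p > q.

f_1 = -9p^2 - 4pq + 13, LT = p^2.
f_2 = -2pq - 4q^2 + 4q + 2, LT = pq.

S(f_1,f_2): lcm = p^2q. S = -14/9pq^2 + 2pq + p - 13/9q.
  leading term pq^2: subtract (7/9q)·f_2 from -14/9pq^2 + 2pq + p - 13/9q → 2pq + p + 28/9q^3 - 28/9q^2 - 3q
  leading term pq: subtract (-1)·f_2 from 2pq + p + 28/9q^3 - 28/9q^2 - 3q → p + 28/9q^3 - 64/9q^2 + q + 2
  leading term p: no divisor's leading term divides it; move p to the remainder.
  leading term q^3: no divisor's leading term divides it; move 28/9q^3 to the remainder.
  leading term q^2: no divisor's leading term divides it; move -64/9q^2 to the remainder.
  leading term q: no divisor's leading term divides it; move q to the remainder.
  leading term 1: no divisor's leading term divides it; move 2 to the remainder.
  remainder p + 28/9q^3 - 64/9q^2 + q + 2 ≠ 0; add g_3 = p + 28/9q^3 - 64/9q^2 + q + 2 to the basis.

S(f_1,g_3): lcm = p^2. S = -28/9pq^3 + 64/9pq^2 - 5/9pq - 2p - 13/9.
  leading term pq^3: subtract (14/9q^2)·f_2 from -28/9pq^3 + 64/9pq^2 - 5/9pq - 2p - 13/9 → 64/9pq^2 - 5/9pq - 2p + 56/9q^4 - 56/9q^3 - 28/9q^2 - 13/9
  leading term pq^2: subtract (-32/9q)·f_2 from 64/9pq^2 - 5/9pq - 2p + 56/9q^4 - 56/9q^3 - 28/9q^2 - 13/9 → -5/9pq - 2p + 56/9q^4 - 184/9q^3 + 100/9q^2 + 64/9q - 13/9
  leading term pq: subtract (5/18)·f_2 from -5/9pq - 2p + 56/9q^4 - 184/9q^3 + 100/9q^2 + 64/9q - 13/9 → -2p + 56/9q^4 - 184/9q^3 + 110/9q^2 + 6q - 2
  leading term p: subtract (-2)·g_3 from -2p + 56/9q^4 - 184/9q^3 + 110/9q^2 + 6q - 2 → 56/9q^4 - 128/9q^3 - 2q^2 + 8q + 2
  leading term q^4: no divisor's leading term divides it; move 56/9q^4 to the remainder.
  leading term q^3: no divisor's leading term divides it; move -128/9q^3 to the remainder.
  leading term q^2: no divisor's leading term divides it; move -2q^2 to the remainder.
  leading term q: no divisor's leading term divides it; move 8q to the remainder.
  leading term 1: no divisor's leading term divides it; move 2 to the remainder.
  remainder 56/9q^4 - 128/9q^3 - 2q^2 + 8q + 2 ≠ 0; add g_4 = 56/9q^4 - 128/9q^3 - 2q^2 + 8q + 2 to the basis.

The other S-polynomials (S(f_2,g_3), S(f_1,g_4), S(f_2,g_4), S(g_3,g_4)) all reduce to 0 modulo the current basis, so we have a Gröbner basis.
Inter-reduce: drop elements whose leading term is divisible by another's, tail-reduce, and make monic.

G = {p + 28/9q^3 - 64/9q^2 + q + 2, q^4 - 16/7q^3 - 9/28q^2 + 9/7q + 9/28}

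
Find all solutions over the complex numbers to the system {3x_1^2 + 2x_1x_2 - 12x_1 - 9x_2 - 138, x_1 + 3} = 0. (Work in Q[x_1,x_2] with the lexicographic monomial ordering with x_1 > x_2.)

Compute a lex Gröbner basis by Buchberger's algorithm.
f_1 = 3x_1^2 + 2x_1x_2 - 12x_1 - 9x_2 - 138, LT = x_1^2.
f_2 = x_1 + 3, LT = x_1.

S(f_1,f_2): lcm = x_1^2. S = 2/3x_1x_2 - 7x_1 - 3x_2 - 46.
  reduce S modulo (f_1, f_2):
  remainder -5x_2 - 25 ≠ 0; add h_3 = -5x_2 - 25 to the basis.

The other S-polynomials (S(f_1,h_3), S(f_2,h_3)) all reduce to 0 modulo the current basis, so we have a Gröbner basis.
Inter-reduce: drop elements whose leading term is divisible by another's, tail-reduce, and make monic.
Reduced Gröbner basis: {x_1 + 3, x_2 + 5}.

Elimination: the polynomial x_2 + 5 lies in the elimination ideal for x_2, so x_2 ∈ {-5}. For each such x_2, the remaining basis elements (now univariate) give the rest of the solution.
  x_2 = -5: the earlier basis element becomes x_1 + 3 = 0, giving x_1 = -3 — point (-3, -5).

{(-3, -5)}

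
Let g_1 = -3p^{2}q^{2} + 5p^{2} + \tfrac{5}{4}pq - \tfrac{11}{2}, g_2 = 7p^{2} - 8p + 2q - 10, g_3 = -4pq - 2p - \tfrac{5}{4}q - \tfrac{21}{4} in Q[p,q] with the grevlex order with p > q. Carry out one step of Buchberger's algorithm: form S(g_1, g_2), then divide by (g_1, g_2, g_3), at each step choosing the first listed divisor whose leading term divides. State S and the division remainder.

lcm(LM(g_1), LM(g_2)) = p^{2}q^{2}.
S = (lcm/LT(g_1))·g_1 − (lcm/LT(g_2))·g_2 = \tfrac{8}{7}pq^{2} - \tfrac{2}{7}q^{3} - \tfrac{5}{3}p^{2} - \tfrac{5}{12}pq + \tfrac{10}{7}q^{2} + \tfrac{11}{6}.
Reduce S modulo (g_1, g_2, g_3) in that order:
  leading term pq^{2}: subtract (-\tfrac{2}{7}q)·g_3 from \tfrac{8}{7}pq^{2} - \tfrac{2}{7}q^{3} - \tfrac{5}{3}p^{2} - \tfrac{5}{12}pq + \tfrac{10}{7}q^{2} + \tfrac{11}{6} → -\tfrac{2}{7}q^{3} - \tfrac{5}{3}p^{2} - \tfrac{83}{84}pq + \tfrac{15}{14}q^{2} - \tfrac{3}{2}q + \tfrac{11}{6}
  leading term q^{3}: no divisor's leading term divides it; move -\tfrac{2}{7}q^{3} to the remainder.
  leading term p^{2}: subtract (-\tfrac{5}{21})·g_2 from -\tfrac{5}{3}p^{2} - \tfrac{83}{84}pq + \tfrac{15}{14}q^{2} - \tfrac{3}{2}q + \tfrac{11}{6} → -\tfrac{83}{84}pq + \tfrac{15}{14}q^{2} - \tfrac{40}{21}p - \tfrac{43}{42}q - \tfrac{23}{42}
  leading term pq: subtract (\tfrac{83}{336})·g_3 from -\tfrac{83}{84}pq + \tfrac{15}{14}q^{2} - \tfrac{40}{21}p - \tfrac{43}{42}q - \tfrac{23}{42} → \tfrac{15}{14}q^{2} - \tfrac{79}{56}p - \tfrac{961}{1344}q + \tfrac{1007}{1344}
  leading term q^{2}: no divisor's leading term divides it; move \tfrac{15}{14}q^{2} to the remainder.
  leading term p: no divisor's leading term divides it; move -\tfrac{79}{56}p to the remainder.
  leading term q: no divisor's leading term divides it; move -\tfrac{961}{1344}q to the remainder.
  leading term 1: no divisor's leading term divides it; move \tfrac{1007}{1344} to the remainder.
The remainder -\tfrac{2}{7}q^{3} + \tfrac{15}{14}q^{2} - \tfrac{79}{56}p - \tfrac{961}{1344}q + \tfrac{1007}{1344} is nonzero, so it would be added as the next basis element.

S(g_1, g_2) = \tfrac{8}{7}pq^{2} - \tfrac{2}{7}q^{3} - \tfrac{5}{3}p^{2} - \tfrac{5}{12}pq + \tfrac{10}{7}q^{2} + \tfrac{11}{6}; remainder on division = -\tfrac{2}{7}q^{3} + \tfrac{15}{14}q^{2} - \tfrac{79}{56}p - \tfrac{961}{1344}q + \tfrac{1007}{1344}.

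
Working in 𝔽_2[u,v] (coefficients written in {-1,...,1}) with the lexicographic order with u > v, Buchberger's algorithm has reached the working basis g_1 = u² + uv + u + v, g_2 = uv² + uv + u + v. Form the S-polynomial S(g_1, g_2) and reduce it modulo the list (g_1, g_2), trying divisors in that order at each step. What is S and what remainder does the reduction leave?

S(g_1, g_2) = u²v + u² + uv³ + uv² + uv + v³; remainder on division = uv + v³.

lcm(LM(g_1), LM(g_2)) = u²v².
S = (lcm/LT(g_1))·g_1 − (lcm/LT(g_2))·g_2 = u²v + u² + uv³ + uv² + uv + v³.
Reduce S modulo (g_1, g_2) in that order:
  leading term u²v: subtract (v)·g_1 from u²v + u² + uv³ + uv² + uv + v³ → u² + uv³ + v³ + v²
  leading term u²: subtract (1)·g_1 from u² + uv³ + v³ + v² → uv³ + uv + u + v³ + v² + v
  leading term uv³: subtract (v)·g_2 from uv³ + uv + u + v³ + v² + v → uv² + u + v³ + v
  leading term uv²: subtract (1)·g_2 from uv² + u + v³ + v → uv + v³
  leading term uv: no divisor's leading term divides it; move uv to the remainder.
  leading term v³: no divisor's leading term divides it; move v³ to the remainder.
The remainder uv + v³ is nonzero, so it would be added as the next basis element.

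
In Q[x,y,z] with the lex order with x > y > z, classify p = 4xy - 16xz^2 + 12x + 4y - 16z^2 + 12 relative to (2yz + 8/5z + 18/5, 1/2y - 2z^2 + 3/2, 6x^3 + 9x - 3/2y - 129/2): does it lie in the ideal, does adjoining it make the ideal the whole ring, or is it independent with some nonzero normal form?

4xy - 16xz^2 + 12x + 4y - 16z^2 + 12 lies in I (it reduces to 0).

First compute the reduced Gröbner basis of I by Buchberger's algorithm.
f_1 = 2yz + 8/5z + 18/5, LT = yz.
f_2 = 1/2y - 2z^2 + 3/2, LT = y.
f_3 = 6x^3 + 9x - 3/2y - 129/2, LT = x^3.

S(f_1,f_2): lcm = yz. S = 4z^3 - 11/5z + 9/5.
  reduce S modulo (f_1, f_2, f_3):
  remainder 4z^3 - 11/5z + 9/5 ≠ 0; add h_4 = 4z^3 - 11/5z + 9/5 to the basis.

The other S-polynomials (S(f_1,f_3), S(f_2,f_3), S(f_1,h_4), S(f_2,h_4), S(f_3,h_4)) all reduce to 0 modulo the current basis, so we have a Gröbner basis.
Inter-reduce: drop elements whose leading term is divisible by another's, tail-reduce, and make monic.
Reduced Gröbner basis: {x^3 + 3/2x - z^2 - 10, y - 4z^2 + 3, z^3 - 11/20z + 9/20}.
Label its elements g_1 = x^3 + 3/2x - z^2 - 10, g_2 = y - 4z^2 + 3, g_3 = z^3 - 11/20z + 9/20.

Reduce p = 4xy - 16xz^2 + 12x + 4y - 16z^2 + 12 modulo G:
  leading term xy: subtract (4x)·g_2 from 4xy - 16xz^2 + 12x + 4y - 16z^2 + 12 → 4y - 16z^2 + 12
  leading term y: subtract (4)·g_2 from 4y - 16z^2 + 12 → 0
  normal form = 0.
Since the normal form is 0, p ∈ I.

The remainder on division by a Gröbner basis is unique — it is the normal form.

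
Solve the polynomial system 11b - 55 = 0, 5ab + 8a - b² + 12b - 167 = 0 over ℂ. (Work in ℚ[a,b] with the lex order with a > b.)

{(4, 5)}

Compute a lex Gröbner basis by Buchberger's algorithm.
f_1 = 11b - 55, LT = b.
f_2 = 5ab + 8a - b² + 12b - 167, LT = ab.

S(f_1,f_2): lcm = ab. S = -33/5a + ⅕b² - 12/5b + 167/5.
  leading term a: no divisor's leading term divides it; move -33/5a to the remainder.
  leading term b²: subtract (1/55b)·f_1 from ⅕b² - 12/5b + 167/5 → -7/5b + 167/5
  leading term b: subtract (-7/55)·f_1 from -7/5b + 167/5 → 132/5
  leading term 1: no divisor's leading term divides it; move 132/5 to the remainder.
  remainder -33/5a + 132/5 ≠ 0; add h_3 = -33/5a + 132/5 to the basis.

The other S-polynomials (S(f_1,h_3), S(f_2,h_3)) all reduce to 0 modulo the current basis, so we have a Gröbner basis.
Inter-reduce: drop elements whose leading term is divisible by another's, tail-reduce, and make monic.
Reduced Gröbner basis: {a - 4, b - 5}.

The lex basis is triangular: the last element involves only b. Solving b - 5 = 0 gives b ∈ {5}; substituting each value into the earlier elements determines the remaining variables.
  b = 5: the earlier basis element becomes a - 4 = 0, giving a = 4 — point (4, 5).
Check: every point annihilates each of the original generators.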